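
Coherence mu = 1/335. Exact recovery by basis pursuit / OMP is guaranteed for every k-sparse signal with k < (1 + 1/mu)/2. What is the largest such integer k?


1/mu = 335.
1 + 1/mu = 336.
(1 + 1/mu)/2 = 168 is an integer and the inequality is strict, so k_max = 168 - 1 = 167.

167


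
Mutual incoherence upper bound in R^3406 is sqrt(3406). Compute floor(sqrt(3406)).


58^2 = 3364 <= 3406 < 3481 = 59^2, so 58 <= sqrt(3406) < 59.
floor(sqrt(3406)) = 58.

58


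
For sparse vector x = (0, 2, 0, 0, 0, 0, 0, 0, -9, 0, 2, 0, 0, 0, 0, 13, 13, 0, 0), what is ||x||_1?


Non-zero entries: [(1, 2), (8, -9), (10, 2), (15, 13), (16, 13)]
Absolute values: [2, 9, 2, 13, 13]
||x||_1 = sum = 39.

39


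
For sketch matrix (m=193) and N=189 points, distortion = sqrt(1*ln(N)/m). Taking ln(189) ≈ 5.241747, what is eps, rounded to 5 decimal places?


ln(189) ≈ 5.241747.
1*ln(N)/m ≈ 1*5.241747/193 ≈ 0.02715931.
eps = sqrt(0.02715931) ≈ 0.1648008 ≈ 0.16480.

0.16480


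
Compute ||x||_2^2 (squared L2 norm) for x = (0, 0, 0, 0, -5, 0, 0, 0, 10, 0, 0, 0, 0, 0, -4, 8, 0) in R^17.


Non-zero entries: [(4, -5), (8, 10), (14, -4), (15, 8)]
Squares: [25, 100, 16, 64]
||x||_2^2 = sum = 205.

205


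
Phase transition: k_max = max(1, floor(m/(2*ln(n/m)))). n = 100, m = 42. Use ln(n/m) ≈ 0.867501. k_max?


n/m = 100/42 = 50/21.
ln(n/m) ≈ 0.867501.
2*ln(n/m) ≈ 1.735002.
m/(2*ln(n/m)) ≈ 42/1.735002 ≈ 24.2075.
floor = 24.
k_max = max(1, 24) = 24.

24


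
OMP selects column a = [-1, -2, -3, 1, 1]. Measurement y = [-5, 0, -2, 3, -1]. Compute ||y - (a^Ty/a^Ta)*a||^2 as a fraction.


a^T a = 16.
a^T y = 13.
coeff = 13/16 = 13/16.
||r||^2 = 455/16.

455/16


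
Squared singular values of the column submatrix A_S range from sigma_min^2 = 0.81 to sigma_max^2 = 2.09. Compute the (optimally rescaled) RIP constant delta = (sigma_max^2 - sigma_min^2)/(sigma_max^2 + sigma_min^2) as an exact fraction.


lambda_max - lambda_min = 2.09 - 0.81 = 1.28.
lambda_max + lambda_min = 2.09 + 0.81 = 2.90.
delta = 1.28/2.90 = 128/290 = 64/145.

64/145


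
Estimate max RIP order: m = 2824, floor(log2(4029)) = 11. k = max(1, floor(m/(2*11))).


floor(log2(4029)) = 11.
2*11 = 22.
m/(2*floor(log2(n))) = 2824/22 ≈ 128.3636.
floor = 128.
k = max(1, 128) = 128.

128


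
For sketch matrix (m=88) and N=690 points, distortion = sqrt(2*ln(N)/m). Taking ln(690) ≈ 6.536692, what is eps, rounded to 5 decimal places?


ln(690) ≈ 6.536692.
2*ln(N)/m ≈ 2*6.536692/88 ≈ 0.14856118.
eps = sqrt(0.14856118) ≈ 0.3854364 ≈ 0.38544.

0.38544


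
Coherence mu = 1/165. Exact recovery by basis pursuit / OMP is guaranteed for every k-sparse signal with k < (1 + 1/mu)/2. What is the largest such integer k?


1/mu = 165.
1 + 1/mu = 166.
(1 + 1/mu)/2 = 83 is an integer and the inequality is strict, so k_max = 83 - 1 = 82.

82


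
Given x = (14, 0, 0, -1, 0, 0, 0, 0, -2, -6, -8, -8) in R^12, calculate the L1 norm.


Non-zero entries: [(0, 14), (3, -1), (8, -2), (9, -6), (10, -8), (11, -8)]
Absolute values: [14, 1, 2, 6, 8, 8]
||x||_1 = sum = 39.

39


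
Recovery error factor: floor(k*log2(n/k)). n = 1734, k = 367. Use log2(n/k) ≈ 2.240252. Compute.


log2(n/k) = log2(1734/367) ≈ 2.240252.
k*log2(n/k) ≈ 367*2.240252 = 822.172484.
floor(822.172484) = 822.

822


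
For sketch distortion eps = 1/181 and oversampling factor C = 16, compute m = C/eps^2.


1/eps = 181.
(1/eps)^2 = 32761.
m = 16*32761 = 524176.

524176


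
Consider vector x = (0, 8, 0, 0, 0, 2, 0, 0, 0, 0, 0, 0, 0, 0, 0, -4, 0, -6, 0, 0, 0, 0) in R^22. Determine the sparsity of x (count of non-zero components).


Non-zero positions: [1, 5, 15, 17].
Sparsity = 4.

4


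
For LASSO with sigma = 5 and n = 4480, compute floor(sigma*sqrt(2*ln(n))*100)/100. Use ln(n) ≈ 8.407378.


ln(4480) ≈ 8.407378.
2*ln(n) ≈ 16.814756.
sqrt(2*ln(n)) ≈ sqrt(16.814756) ≈ 4.10058.
lambda ≈ 5*4.10058 = 20.5029.
floor(lambda*100)/100 = 20.50.

20.50


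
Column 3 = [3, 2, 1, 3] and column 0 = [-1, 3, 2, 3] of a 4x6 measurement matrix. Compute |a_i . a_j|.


Inner product: 3*-1 + 2*3 + 1*2 + 3*3
Products: [-3, 6, 2, 9]
Sum = 14.
|dot| = 14.

14


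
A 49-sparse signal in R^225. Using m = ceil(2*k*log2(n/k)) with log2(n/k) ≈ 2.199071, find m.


log2(n/k) = log2(225/49) ≈ 2.199071.
2*k*log2(n/k) ≈ 2*49*2.199071 = 215.508958.
m = ceil(215.508958) = 216.

216


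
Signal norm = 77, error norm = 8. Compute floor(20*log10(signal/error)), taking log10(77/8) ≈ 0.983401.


||x||/||e|| = 77/8.
log10(77/8) ≈ 0.983401.
20*log10(||x||/||e||) ≈ 20*0.983401 = 19.66802.
floor(19.66802) = 19.

19


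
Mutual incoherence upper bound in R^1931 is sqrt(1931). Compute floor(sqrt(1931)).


43^2 = 1849 <= 1931 < 1936 = 44^2, so 43 <= sqrt(1931) < 44.
floor(sqrt(1931)) = 43.

43


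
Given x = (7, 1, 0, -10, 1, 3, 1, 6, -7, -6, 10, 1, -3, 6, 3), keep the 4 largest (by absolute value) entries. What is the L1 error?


Sorted |x_i| descending: [10, 10, 7, 7, 6, 6, 6, 3, 3, 3, 1, 1, 1, 1, 0]
Keep top 4: [10, 10, 7, 7]
Tail entries: [6, 6, 6, 3, 3, 3, 1, 1, 1, 1, 0]
L1 error = sum of tail = 31.

31


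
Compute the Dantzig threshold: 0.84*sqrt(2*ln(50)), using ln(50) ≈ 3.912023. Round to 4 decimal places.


ln(50) ≈ 3.912023.
2*ln(n) ≈ 7.824046.
sqrt(2*ln(n)) ≈ sqrt(7.824046) ≈ 2.79715.
threshold ≈ 0.84*2.79715 = 2.349606 ≈ 2.3496.

2.3496


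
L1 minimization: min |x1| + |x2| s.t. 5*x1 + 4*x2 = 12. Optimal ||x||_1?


Axis intercepts:
  x1 = 12/5, x2 = 0: L1 = 12/5
  x1 = 0, x2 = 3: L1 = 3
x* = (12/5, 0)
||x*||_1 = 12/5.

12/5


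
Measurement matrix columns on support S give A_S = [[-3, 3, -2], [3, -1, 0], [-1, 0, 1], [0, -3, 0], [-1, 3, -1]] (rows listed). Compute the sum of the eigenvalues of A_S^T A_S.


Sum of eigenvalues of A_S^T A_S = trace(A_S^T A_S) = sum of squared column norms of A_S.
A_S^T A_S diagonal: [20, 28, 6].
trace = 20 + 28 + 6 = 54.

54


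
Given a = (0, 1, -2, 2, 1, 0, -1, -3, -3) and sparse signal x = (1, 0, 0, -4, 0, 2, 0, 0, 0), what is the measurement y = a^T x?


Non-zero terms: ['0*1', '2*-4', '0*2']
Products: [0, -8, 0]
y = sum = -8.

-8


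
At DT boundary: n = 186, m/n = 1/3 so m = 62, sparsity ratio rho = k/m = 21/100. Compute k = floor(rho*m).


m = 1/3*186 = 62.
rho = 21/100.
rho*m = 21/100*62 = 13.02.
k = floor(13.02) = 13.

13


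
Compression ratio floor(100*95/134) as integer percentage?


100*m/n = 100*95/134 ≈ 70.8955.
floor = 70.

70


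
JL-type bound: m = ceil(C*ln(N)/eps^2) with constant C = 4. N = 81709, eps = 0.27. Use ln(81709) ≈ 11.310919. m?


ln(81709) ≈ 11.310919.
eps^2 = 0.27^2 = 0.0729.
C*ln(N)/eps^2 ≈ 4*11.310919/0.0729 ≈ 620.6266.
m = ceil(620.6266) = 621.

621


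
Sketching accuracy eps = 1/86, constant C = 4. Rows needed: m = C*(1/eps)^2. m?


1/eps = 86.
(1/eps)^2 = 7396.
m = 4*7396 = 29584.

29584


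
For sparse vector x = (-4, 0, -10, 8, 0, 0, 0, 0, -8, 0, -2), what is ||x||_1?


Non-zero entries: [(0, -4), (2, -10), (3, 8), (8, -8), (10, -2)]
Absolute values: [4, 10, 8, 8, 2]
||x||_1 = sum = 32.

32


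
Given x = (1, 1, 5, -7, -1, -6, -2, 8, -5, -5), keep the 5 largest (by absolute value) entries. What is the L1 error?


Sorted |x_i| descending: [8, 7, 6, 5, 5, 5, 2, 1, 1, 1]
Keep top 5: [8, 7, 6, 5, 5]
Tail entries: [5, 2, 1, 1, 1]
L1 error = sum of tail = 10.

10


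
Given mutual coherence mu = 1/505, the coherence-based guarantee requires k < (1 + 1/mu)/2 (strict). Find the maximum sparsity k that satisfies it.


1/mu = 505.
1 + 1/mu = 506.
(1 + 1/mu)/2 = 253 is an integer and the inequality is strict, so k_max = 253 - 1 = 252.

252


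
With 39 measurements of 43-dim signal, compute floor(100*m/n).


100*m/n = 100*39/43 ≈ 90.6977.
floor = 90.

90


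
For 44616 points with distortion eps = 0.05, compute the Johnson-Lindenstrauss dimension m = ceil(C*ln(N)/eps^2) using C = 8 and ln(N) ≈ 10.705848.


ln(44616) ≈ 10.705848.
eps^2 = 0.05^2 = 0.0025.
C*ln(N)/eps^2 ≈ 8*10.705848/0.0025 ≈ 34258.7136.
m = ceil(34258.7136) = 34259.

34259


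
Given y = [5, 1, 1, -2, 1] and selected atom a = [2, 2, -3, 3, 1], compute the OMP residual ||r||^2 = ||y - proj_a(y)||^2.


a^T a = 27.
a^T y = 4.
coeff = 4/27 = 4/27.
||r||^2 = 848/27.

848/27


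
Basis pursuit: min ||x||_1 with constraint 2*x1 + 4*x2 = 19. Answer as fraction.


Axis intercepts:
  x1 = 19/2, x2 = 0: L1 = 19/2
  x1 = 0, x2 = 19/4: L1 = 19/4
x* = (0, 19/4)
||x*||_1 = 19/4.

19/4


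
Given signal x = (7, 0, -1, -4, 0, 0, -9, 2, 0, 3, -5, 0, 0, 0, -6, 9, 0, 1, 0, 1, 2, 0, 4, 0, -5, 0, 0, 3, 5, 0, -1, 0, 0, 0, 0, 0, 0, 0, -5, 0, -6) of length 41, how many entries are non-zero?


Non-zero positions: [0, 2, 3, 6, 7, 9, 10, 14, 15, 17, 19, 20, 22, 24, 27, 28, 30, 38, 40].
Sparsity = 19.

19


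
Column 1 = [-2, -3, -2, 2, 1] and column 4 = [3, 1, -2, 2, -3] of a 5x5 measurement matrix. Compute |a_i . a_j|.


Inner product: -2*3 + -3*1 + -2*-2 + 2*2 + 1*-3
Products: [-6, -3, 4, 4, -3]
Sum = -4.
|dot| = 4.

4


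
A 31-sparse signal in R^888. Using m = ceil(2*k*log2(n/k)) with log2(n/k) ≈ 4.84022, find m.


log2(n/k) = log2(888/31) ≈ 4.84022.
2*k*log2(n/k) ≈ 2*31*4.84022 = 300.09364.
m = ceil(300.09364) = 301.

301


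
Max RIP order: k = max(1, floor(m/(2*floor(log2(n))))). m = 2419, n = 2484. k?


floor(log2(2484)) = 11.
2*11 = 22.
m/(2*floor(log2(n))) = 2419/22 ≈ 109.9545.
floor = 109.
k = max(1, 109) = 109.

109


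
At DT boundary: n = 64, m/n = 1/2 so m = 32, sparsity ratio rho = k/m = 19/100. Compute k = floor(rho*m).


m = 1/2*64 = 32.
rho = 19/100.
rho*m = 19/100*32 = 6.08.
k = floor(6.08) = 6.

6


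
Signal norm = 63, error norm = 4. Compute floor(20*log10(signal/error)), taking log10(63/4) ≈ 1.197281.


||x||/||e|| = 63/4.
log10(63/4) ≈ 1.197281.
20*log10(||x||/||e||) ≈ 20*1.197281 = 23.94562.
floor(23.94562) = 23.

23


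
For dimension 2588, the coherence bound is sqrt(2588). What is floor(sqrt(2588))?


50^2 = 2500 <= 2588 < 2601 = 51^2, so 50 <= sqrt(2588) < 51.
floor(sqrt(2588)) = 50.

50


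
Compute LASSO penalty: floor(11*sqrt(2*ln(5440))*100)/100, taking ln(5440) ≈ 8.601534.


ln(5440) ≈ 8.601534.
2*ln(n) ≈ 17.203068.
sqrt(2*ln(n)) ≈ sqrt(17.203068) ≈ 4.147658.
lambda ≈ 11*4.147658 = 45.624238.
floor(lambda*100)/100 = 45.62.

45.62


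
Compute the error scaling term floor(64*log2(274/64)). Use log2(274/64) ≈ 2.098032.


log2(n/k) = log2(274/64) ≈ 2.098032.
k*log2(n/k) ≈ 64*2.098032 = 134.274048.
floor(134.274048) = 134.

134


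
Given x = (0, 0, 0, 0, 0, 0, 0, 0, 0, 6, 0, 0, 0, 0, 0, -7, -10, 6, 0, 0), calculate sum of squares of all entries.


Non-zero entries: [(9, 6), (15, -7), (16, -10), (17, 6)]
Squares: [36, 49, 100, 36]
||x||_2^2 = sum = 221.

221


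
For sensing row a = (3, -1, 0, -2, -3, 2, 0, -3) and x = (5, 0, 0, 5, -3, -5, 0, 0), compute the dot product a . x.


Non-zero terms: ['3*5', '-2*5', '-3*-3', '2*-5']
Products: [15, -10, 9, -10]
y = sum = 4.

4


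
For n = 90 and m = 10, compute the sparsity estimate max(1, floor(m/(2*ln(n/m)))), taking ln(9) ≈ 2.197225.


n/m = 90/10 = 9.
ln(n/m) ≈ 2.197225.
2*ln(n/m) ≈ 4.39445.
m/(2*ln(n/m)) ≈ 10/4.39445 ≈ 2.2756.
floor = 2.
k_max = max(1, 2) = 2.

2


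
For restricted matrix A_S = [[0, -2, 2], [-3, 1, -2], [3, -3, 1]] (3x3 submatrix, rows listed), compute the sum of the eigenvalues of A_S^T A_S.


Sum of eigenvalues of A_S^T A_S = trace(A_S^T A_S) = sum of squared column norms of A_S.
A_S^T A_S diagonal: [18, 14, 9].
trace = 18 + 14 + 9 = 41.

41


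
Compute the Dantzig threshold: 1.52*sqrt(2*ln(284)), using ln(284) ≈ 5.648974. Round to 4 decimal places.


ln(284) ≈ 5.648974.
2*ln(n) ≈ 11.297948.
sqrt(2*ln(n)) ≈ sqrt(11.297948) ≈ 3.361242.
threshold ≈ 1.52*3.361242 = 5.10908784 ≈ 5.1091.

5.1091


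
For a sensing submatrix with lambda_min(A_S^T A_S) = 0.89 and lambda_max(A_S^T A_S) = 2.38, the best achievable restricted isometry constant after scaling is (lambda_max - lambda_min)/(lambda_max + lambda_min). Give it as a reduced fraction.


lambda_max - lambda_min = 2.38 - 0.89 = 1.49.
lambda_max + lambda_min = 2.38 + 0.89 = 3.27.
delta = 1.49/3.27 = 149/327.

149/327


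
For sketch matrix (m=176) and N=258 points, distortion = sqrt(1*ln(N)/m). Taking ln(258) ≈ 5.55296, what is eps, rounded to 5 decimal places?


ln(258) ≈ 5.55296.
1*ln(N)/m ≈ 1*5.55296/176 ≈ 0.03155091.
eps = sqrt(0.03155091) ≈ 0.1776258 ≈ 0.17763.

0.17763


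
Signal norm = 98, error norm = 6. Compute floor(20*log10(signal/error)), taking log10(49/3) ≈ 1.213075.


||x||/||e|| = 98/6 = 49/3.
log10(49/3) ≈ 1.213075.
20*log10(||x||/||e||) ≈ 20*1.213075 = 24.2615.
floor(24.2615) = 24.

24


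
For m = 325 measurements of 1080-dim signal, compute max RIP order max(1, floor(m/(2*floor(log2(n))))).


floor(log2(1080)) = 10.
2*10 = 20.
m/(2*floor(log2(n))) = 325/20 ≈ 16.25.
floor = 16.
k = max(1, 16) = 16.

16


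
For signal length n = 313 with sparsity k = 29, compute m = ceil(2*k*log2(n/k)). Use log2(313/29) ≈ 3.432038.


log2(n/k) = log2(313/29) ≈ 3.432038.
2*k*log2(n/k) ≈ 2*29*3.432038 = 199.058204.
m = ceil(199.058204) = 200.

200


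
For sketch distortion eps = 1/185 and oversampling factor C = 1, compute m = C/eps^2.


1/eps = 185.
(1/eps)^2 = 34225.
m = 1*34225 = 34225.

34225


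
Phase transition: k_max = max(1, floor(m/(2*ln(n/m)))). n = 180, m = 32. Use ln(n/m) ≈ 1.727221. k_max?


n/m = 180/32 = 45/8.
ln(n/m) ≈ 1.727221.
2*ln(n/m) ≈ 3.454442.
m/(2*ln(n/m)) ≈ 32/3.454442 ≈ 9.2634.
floor = 9.
k_max = max(1, 9) = 9.

9


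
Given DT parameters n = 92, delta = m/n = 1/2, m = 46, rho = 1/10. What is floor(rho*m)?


m = 1/2*92 = 46.
rho = 1/10.
rho*m = 1/10*46 = 4.6.
k = floor(4.6) = 4.

4


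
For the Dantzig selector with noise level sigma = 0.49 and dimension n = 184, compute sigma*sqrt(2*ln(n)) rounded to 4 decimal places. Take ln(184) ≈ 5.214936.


ln(184) ≈ 5.214936.
2*ln(n) ≈ 10.429872.
sqrt(2*ln(n)) ≈ sqrt(10.429872) ≈ 3.229531.
threshold ≈ 0.49*3.229531 = 1.58247019 ≈ 1.5825.

1.5825


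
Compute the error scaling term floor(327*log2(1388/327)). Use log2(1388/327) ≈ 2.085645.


log2(n/k) = log2(1388/327) ≈ 2.085645.
k*log2(n/k) ≈ 327*2.085645 = 682.005915.
floor(682.005915) = 682.

682


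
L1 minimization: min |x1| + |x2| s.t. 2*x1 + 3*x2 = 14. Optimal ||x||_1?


Axis intercepts:
  x1 = 7, x2 = 0: L1 = 7
  x1 = 0, x2 = 14/3: L1 = 14/3
x* = (0, 14/3)
||x*||_1 = 14/3.

14/3


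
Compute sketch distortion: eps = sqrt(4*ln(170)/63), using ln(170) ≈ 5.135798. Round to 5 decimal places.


ln(170) ≈ 5.135798.
4*ln(N)/m ≈ 4*5.135798/63 ≈ 0.32608241.
eps = sqrt(0.32608241) ≈ 0.5710363 ≈ 0.57104.

0.57104


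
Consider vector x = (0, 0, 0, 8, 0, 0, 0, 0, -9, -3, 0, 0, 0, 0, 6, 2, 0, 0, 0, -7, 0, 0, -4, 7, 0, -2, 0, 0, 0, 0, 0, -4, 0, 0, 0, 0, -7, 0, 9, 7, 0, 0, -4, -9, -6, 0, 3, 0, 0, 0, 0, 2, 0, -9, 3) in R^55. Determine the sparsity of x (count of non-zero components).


Non-zero positions: [3, 8, 9, 14, 15, 19, 22, 23, 25, 31, 36, 38, 39, 42, 43, 44, 46, 51, 53, 54].
Sparsity = 20.

20


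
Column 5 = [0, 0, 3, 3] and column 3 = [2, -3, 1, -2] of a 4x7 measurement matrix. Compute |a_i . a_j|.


Inner product: 0*2 + 0*-3 + 3*1 + 3*-2
Products: [0, 0, 3, -6]
Sum = -3.
|dot| = 3.

3


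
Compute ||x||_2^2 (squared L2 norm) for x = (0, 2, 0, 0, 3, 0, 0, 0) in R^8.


Non-zero entries: [(1, 2), (4, 3)]
Squares: [4, 9]
||x||_2^2 = sum = 13.

13


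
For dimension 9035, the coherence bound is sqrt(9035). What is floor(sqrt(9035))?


95^2 = 9025 <= 9035 < 9216 = 96^2, so 95 <= sqrt(9035) < 96.
floor(sqrt(9035)) = 95.

95


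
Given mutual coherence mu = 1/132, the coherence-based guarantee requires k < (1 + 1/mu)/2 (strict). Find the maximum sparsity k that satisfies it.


1/mu = 132.
1 + 1/mu = 133.
(1 + 1/mu)/2 = 66.5 is not an integer, so k_max = floor(66.5) = 66.

66


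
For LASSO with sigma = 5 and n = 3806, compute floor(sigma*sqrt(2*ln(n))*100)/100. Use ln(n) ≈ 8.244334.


ln(3806) ≈ 8.244334.
2*ln(n) ≈ 16.488668.
sqrt(2*ln(n)) ≈ sqrt(16.488668) ≈ 4.060624.
lambda ≈ 5*4.060624 = 20.30312.
floor(lambda*100)/100 = 20.30.

20.30


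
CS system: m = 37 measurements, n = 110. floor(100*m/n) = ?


100*m/n = 100*37/110 ≈ 33.6364.
floor = 33.

33


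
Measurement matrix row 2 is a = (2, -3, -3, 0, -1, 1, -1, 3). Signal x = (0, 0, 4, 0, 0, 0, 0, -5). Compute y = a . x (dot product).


Non-zero terms: ['-3*4', '3*-5']
Products: [-12, -15]
y = sum = -27.

-27


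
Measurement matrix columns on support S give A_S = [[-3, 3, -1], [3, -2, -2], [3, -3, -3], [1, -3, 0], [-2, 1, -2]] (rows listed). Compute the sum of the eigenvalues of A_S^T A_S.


Sum of eigenvalues of A_S^T A_S = trace(A_S^T A_S) = sum of squared column norms of A_S.
A_S^T A_S diagonal: [32, 32, 18].
trace = 32 + 32 + 18 = 82.

82


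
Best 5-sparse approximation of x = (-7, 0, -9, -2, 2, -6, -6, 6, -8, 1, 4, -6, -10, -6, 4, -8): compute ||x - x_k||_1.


Sorted |x_i| descending: [10, 9, 8, 8, 7, 6, 6, 6, 6, 6, 4, 4, 2, 2, 1, 0]
Keep top 5: [10, 9, 8, 8, 7]
Tail entries: [6, 6, 6, 6, 6, 4, 4, 2, 2, 1, 0]
L1 error = sum of tail = 43.

43


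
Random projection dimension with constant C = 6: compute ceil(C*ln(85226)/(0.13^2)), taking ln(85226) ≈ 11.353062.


ln(85226) ≈ 11.353062.
eps^2 = 0.13^2 = 0.0169.
C*ln(N)/eps^2 ≈ 6*11.353062/0.0169 ≈ 4030.6729.
m = ceil(4030.6729) = 4031.

4031


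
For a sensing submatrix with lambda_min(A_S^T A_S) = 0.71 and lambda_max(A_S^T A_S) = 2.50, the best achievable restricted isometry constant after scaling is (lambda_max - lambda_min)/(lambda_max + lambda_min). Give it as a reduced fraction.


lambda_max - lambda_min = 2.50 - 0.71 = 1.79.
lambda_max + lambda_min = 2.50 + 0.71 = 3.21.
delta = 1.79/3.21 = 179/321.

179/321


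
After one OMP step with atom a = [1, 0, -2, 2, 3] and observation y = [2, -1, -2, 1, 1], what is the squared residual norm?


a^T a = 18.
a^T y = 11.
coeff = 11/18 = 11/18.
||r||^2 = 77/18.

77/18


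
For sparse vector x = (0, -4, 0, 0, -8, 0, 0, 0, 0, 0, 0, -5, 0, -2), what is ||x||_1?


Non-zero entries: [(1, -4), (4, -8), (11, -5), (13, -2)]
Absolute values: [4, 8, 5, 2]
||x||_1 = sum = 19.

19


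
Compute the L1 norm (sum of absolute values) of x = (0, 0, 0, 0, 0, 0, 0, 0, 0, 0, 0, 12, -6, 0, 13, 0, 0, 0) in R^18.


Non-zero entries: [(11, 12), (12, -6), (14, 13)]
Absolute values: [12, 6, 13]
||x||_1 = sum = 31.

31


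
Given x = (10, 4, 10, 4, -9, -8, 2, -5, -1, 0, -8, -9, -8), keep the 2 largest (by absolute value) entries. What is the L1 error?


Sorted |x_i| descending: [10, 10, 9, 9, 8, 8, 8, 5, 4, 4, 2, 1, 0]
Keep top 2: [10, 10]
Tail entries: [9, 9, 8, 8, 8, 5, 4, 4, 2, 1, 0]
L1 error = sum of tail = 58.

58


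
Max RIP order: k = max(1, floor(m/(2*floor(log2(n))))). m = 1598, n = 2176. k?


floor(log2(2176)) = 11.
2*11 = 22.
m/(2*floor(log2(n))) = 1598/22 ≈ 72.6364.
floor = 72.
k = max(1, 72) = 72.

72


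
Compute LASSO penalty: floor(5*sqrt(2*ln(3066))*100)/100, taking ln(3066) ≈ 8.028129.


ln(3066) ≈ 8.028129.
2*ln(n) ≈ 16.056258.
sqrt(2*ln(n)) ≈ sqrt(16.056258) ≈ 4.007026.
lambda ≈ 5*4.007026 = 20.03513.
floor(lambda*100)/100 = 20.03.

20.03


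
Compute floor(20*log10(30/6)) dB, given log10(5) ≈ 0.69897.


||x||/||e|| = 30/6 = 5.
log10(5) ≈ 0.69897.
20*log10(||x||/||e||) ≈ 20*0.69897 = 13.9794.
floor(13.9794) = 13.

13


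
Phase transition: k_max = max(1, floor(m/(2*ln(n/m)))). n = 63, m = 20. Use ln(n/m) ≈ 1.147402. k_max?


n/m = 63/20.
ln(n/m) ≈ 1.147402.
2*ln(n/m) ≈ 2.294804.
m/(2*ln(n/m)) ≈ 20/2.294804 ≈ 8.7153.
floor = 8.
k_max = max(1, 8) = 8.

8


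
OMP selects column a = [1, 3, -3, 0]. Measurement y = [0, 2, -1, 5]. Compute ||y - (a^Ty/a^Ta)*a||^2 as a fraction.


a^T a = 19.
a^T y = 9.
coeff = 9/19 = 9/19.
||r||^2 = 489/19.

489/19


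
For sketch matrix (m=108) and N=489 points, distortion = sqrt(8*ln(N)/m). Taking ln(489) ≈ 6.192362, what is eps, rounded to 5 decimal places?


ln(489) ≈ 6.192362.
8*ln(N)/m ≈ 8*6.192362/108 ≈ 0.45869348.
eps = sqrt(0.45869348) ≈ 0.6772691 ≈ 0.67727.

0.67727


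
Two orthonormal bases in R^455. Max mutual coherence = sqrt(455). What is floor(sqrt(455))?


21^2 = 441 <= 455 < 484 = 22^2, so 21 <= sqrt(455) < 22.
floor(sqrt(455)) = 21.

21


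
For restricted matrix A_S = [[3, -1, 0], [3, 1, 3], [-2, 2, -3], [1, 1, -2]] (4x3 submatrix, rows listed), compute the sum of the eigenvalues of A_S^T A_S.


Sum of eigenvalues of A_S^T A_S = trace(A_S^T A_S) = sum of squared column norms of A_S.
A_S^T A_S diagonal: [23, 7, 22].
trace = 23 + 7 + 22 = 52.

52


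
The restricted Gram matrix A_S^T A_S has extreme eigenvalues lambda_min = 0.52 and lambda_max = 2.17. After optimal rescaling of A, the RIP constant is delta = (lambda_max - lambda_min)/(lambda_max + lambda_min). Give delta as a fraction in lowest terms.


lambda_max - lambda_min = 2.17 - 0.52 = 1.65.
lambda_max + lambda_min = 2.17 + 0.52 = 2.69.
delta = 1.65/2.69 = 165/269.

165/269


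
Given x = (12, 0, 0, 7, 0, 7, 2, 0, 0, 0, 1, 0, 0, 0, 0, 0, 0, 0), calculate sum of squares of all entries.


Non-zero entries: [(0, 12), (3, 7), (5, 7), (6, 2), (10, 1)]
Squares: [144, 49, 49, 4, 1]
||x||_2^2 = sum = 247.

247


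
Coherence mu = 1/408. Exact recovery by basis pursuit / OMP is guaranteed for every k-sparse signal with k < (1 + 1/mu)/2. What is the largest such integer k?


1/mu = 408.
1 + 1/mu = 409.
(1 + 1/mu)/2 = 204.5 is not an integer, so k_max = floor(204.5) = 204.

204


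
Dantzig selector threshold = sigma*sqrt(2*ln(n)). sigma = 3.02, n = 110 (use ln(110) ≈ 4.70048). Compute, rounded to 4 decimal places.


ln(110) ≈ 4.70048.
2*ln(n) ≈ 9.40096.
sqrt(2*ln(n)) ≈ sqrt(9.40096) ≈ 3.066098.
threshold ≈ 3.02*3.066098 = 9.25961596 ≈ 9.2596.

9.2596


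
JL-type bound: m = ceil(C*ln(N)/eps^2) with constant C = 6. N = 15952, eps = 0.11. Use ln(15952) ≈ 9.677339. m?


ln(15952) ≈ 9.677339.
eps^2 = 0.11^2 = 0.0121.
C*ln(N)/eps^2 ≈ 6*9.677339/0.0121 ≈ 4798.6805.
m = ceil(4798.6805) = 4799.

4799


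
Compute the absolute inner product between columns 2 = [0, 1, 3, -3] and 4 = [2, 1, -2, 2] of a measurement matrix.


Inner product: 0*2 + 1*1 + 3*-2 + -3*2
Products: [0, 1, -6, -6]
Sum = -11.
|dot| = 11.

11


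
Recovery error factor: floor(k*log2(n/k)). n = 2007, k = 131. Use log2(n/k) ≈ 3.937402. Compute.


log2(n/k) = log2(2007/131) ≈ 3.937402.
k*log2(n/k) ≈ 131*3.937402 = 515.799662.
floor(515.799662) = 515.

515


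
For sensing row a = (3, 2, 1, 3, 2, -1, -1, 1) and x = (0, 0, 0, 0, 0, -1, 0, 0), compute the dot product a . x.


Non-zero terms: ['-1*-1']
Products: [1]
y = sum = 1.

1


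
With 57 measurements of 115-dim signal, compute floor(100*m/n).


100*m/n = 100*57/115 ≈ 49.5652.
floor = 49.

49


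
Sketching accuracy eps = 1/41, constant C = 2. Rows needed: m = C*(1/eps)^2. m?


1/eps = 41.
(1/eps)^2 = 1681.
m = 2*1681 = 3362.

3362


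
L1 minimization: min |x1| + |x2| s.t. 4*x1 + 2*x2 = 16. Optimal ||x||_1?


Axis intercepts:
  x1 = 4, x2 = 0: L1 = 4
  x1 = 0, x2 = 8: L1 = 8
x* = (4, 0)
||x*||_1 = 4.

4


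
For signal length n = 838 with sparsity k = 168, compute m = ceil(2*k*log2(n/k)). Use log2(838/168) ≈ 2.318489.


log2(n/k) = log2(838/168) ≈ 2.318489.
2*k*log2(n/k) ≈ 2*168*2.318489 = 779.012304.
m = ceil(779.012304) = 780.

780


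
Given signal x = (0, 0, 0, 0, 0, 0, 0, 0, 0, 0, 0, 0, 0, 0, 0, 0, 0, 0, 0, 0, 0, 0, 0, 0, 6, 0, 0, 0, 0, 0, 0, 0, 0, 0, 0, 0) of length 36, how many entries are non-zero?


Non-zero positions: [24].
Sparsity = 1.

1


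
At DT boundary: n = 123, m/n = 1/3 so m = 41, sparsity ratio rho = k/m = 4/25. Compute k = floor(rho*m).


m = 1/3*123 = 41.
rho = 4/25.
rho*m = 4/25*41 = 6.56.
k = floor(6.56) = 6.

6


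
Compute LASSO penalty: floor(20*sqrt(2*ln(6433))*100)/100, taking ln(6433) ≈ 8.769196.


ln(6433) ≈ 8.769196.
2*ln(n) ≈ 17.538392.
sqrt(2*ln(n)) ≈ sqrt(17.538392) ≈ 4.187886.
lambda ≈ 20*4.187886 = 83.75772.
floor(lambda*100)/100 = 83.75.

83.75


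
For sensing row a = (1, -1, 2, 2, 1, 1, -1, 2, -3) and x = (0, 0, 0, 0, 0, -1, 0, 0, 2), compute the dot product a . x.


Non-zero terms: ['1*-1', '-3*2']
Products: [-1, -6]
y = sum = -7.

-7


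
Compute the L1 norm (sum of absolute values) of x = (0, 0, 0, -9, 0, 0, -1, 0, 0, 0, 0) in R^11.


Non-zero entries: [(3, -9), (6, -1)]
Absolute values: [9, 1]
||x||_1 = sum = 10.

10


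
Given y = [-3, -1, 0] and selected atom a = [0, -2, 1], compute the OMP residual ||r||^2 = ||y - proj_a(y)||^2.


a^T a = 5.
a^T y = 2.
coeff = 2/5 = 2/5.
||r||^2 = 46/5.

46/5


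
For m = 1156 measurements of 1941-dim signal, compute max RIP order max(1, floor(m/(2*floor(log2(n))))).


floor(log2(1941)) = 10.
2*10 = 20.
m/(2*floor(log2(n))) = 1156/20 ≈ 57.8.
floor = 57.
k = max(1, 57) = 57.

57


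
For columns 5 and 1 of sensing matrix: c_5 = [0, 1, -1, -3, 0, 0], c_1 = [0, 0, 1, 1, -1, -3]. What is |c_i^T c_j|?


Inner product: 0*0 + 1*0 + -1*1 + -3*1 + 0*-1 + 0*-3
Products: [0, 0, -1, -3, 0, 0]
Sum = -4.
|dot| = 4.

4


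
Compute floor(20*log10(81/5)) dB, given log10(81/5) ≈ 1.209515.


||x||/||e|| = 81/5.
log10(81/5) ≈ 1.209515.
20*log10(||x||/||e||) ≈ 20*1.209515 = 24.1903.
floor(24.1903) = 24.

24


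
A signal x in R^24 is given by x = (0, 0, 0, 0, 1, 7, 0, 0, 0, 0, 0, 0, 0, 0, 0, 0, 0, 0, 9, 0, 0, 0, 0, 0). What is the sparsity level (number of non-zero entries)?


Non-zero positions: [4, 5, 18].
Sparsity = 3.

3


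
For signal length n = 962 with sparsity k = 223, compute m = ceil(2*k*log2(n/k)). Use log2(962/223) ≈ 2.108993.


log2(n/k) = log2(962/223) ≈ 2.108993.
2*k*log2(n/k) ≈ 2*223*2.108993 = 940.610878.
m = ceil(940.610878) = 941.

941


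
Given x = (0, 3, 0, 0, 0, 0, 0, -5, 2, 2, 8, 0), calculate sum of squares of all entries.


Non-zero entries: [(1, 3), (7, -5), (8, 2), (9, 2), (10, 8)]
Squares: [9, 25, 4, 4, 64]
||x||_2^2 = sum = 106.

106


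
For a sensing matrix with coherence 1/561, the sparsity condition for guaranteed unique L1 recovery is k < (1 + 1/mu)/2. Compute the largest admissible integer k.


1/mu = 561.
1 + 1/mu = 562.
(1 + 1/mu)/2 = 281 is an integer and the inequality is strict, so k_max = 281 - 1 = 280.

280


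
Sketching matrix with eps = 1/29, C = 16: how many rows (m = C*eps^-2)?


1/eps = 29.
(1/eps)^2 = 841.
m = 16*841 = 13456.

13456


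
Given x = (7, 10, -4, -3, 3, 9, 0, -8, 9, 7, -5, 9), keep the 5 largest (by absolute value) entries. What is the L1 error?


Sorted |x_i| descending: [10, 9, 9, 9, 8, 7, 7, 5, 4, 3, 3, 0]
Keep top 5: [10, 9, 9, 9, 8]
Tail entries: [7, 7, 5, 4, 3, 3, 0]
L1 error = sum of tail = 29.

29


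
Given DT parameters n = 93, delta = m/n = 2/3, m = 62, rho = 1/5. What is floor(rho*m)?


m = 2/3*93 = 62.
rho = 1/5.
rho*m = 1/5*62 = 12.4.
k = floor(12.4) = 12.

12


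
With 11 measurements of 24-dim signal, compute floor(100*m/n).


100*m/n = 100*11/24 ≈ 45.8333.
floor = 45.

45


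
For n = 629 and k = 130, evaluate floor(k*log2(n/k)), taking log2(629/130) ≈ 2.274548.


log2(n/k) = log2(629/130) ≈ 2.274548.
k*log2(n/k) ≈ 130*2.274548 = 295.69124.
floor(295.69124) = 295.

295


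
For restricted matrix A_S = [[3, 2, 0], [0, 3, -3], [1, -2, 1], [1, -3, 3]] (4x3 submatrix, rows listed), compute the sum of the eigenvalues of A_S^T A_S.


Sum of eigenvalues of A_S^T A_S = trace(A_S^T A_S) = sum of squared column norms of A_S.
A_S^T A_S diagonal: [11, 26, 19].
trace = 11 + 26 + 19 = 56.

56


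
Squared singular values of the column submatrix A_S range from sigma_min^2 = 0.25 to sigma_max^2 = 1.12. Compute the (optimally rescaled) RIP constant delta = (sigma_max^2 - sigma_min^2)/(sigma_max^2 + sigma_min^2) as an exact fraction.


lambda_max - lambda_min = 1.12 - 0.25 = 0.87.
lambda_max + lambda_min = 1.12 + 0.25 = 1.37.
delta = 0.87/1.37 = 87/137.

87/137


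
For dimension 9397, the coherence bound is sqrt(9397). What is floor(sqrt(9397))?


96^2 = 9216 <= 9397 < 9409 = 97^2, so 96 <= sqrt(9397) < 97.
floor(sqrt(9397)) = 96.

96


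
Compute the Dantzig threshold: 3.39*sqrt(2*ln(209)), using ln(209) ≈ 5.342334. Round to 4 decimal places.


ln(209) ≈ 5.342334.
2*ln(n) ≈ 10.684668.
sqrt(2*ln(n)) ≈ sqrt(10.684668) ≈ 3.268741.
threshold ≈ 3.39*3.268741 = 11.08103199 ≈ 11.0810.

11.0810


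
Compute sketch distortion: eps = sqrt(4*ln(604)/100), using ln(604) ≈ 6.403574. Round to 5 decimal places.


ln(604) ≈ 6.403574.
4*ln(N)/m ≈ 4*6.403574/100 ≈ 0.25614296.
eps = sqrt(0.25614296) ≈ 0.5061057 ≈ 0.50611.

0.50611


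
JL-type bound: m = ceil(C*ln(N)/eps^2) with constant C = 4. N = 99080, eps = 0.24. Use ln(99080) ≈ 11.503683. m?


ln(99080) ≈ 11.503683.
eps^2 = 0.24^2 = 0.0576.
C*ln(N)/eps^2 ≈ 4*11.503683/0.0576 ≈ 798.8669.
m = ceil(798.8669) = 799.

799


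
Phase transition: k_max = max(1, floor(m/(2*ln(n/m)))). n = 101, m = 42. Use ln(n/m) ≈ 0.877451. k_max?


n/m = 101/42.
ln(n/m) ≈ 0.877451.
2*ln(n/m) ≈ 1.754902.
m/(2*ln(n/m)) ≈ 42/1.754902 ≈ 23.933.
floor = 23.
k_max = max(1, 23) = 23.

23


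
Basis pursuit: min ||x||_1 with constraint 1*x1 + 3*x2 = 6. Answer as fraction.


Axis intercepts:
  x1 = 6, x2 = 0: L1 = 6
  x1 = 0, x2 = 2: L1 = 2
x* = (0, 2)
||x*||_1 = 2.

2


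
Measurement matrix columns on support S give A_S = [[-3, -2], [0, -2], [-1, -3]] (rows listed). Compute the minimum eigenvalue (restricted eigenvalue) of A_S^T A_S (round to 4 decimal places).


A_S^T A_S = [[10, 9], [9, 17]].
trace = 27.
det = 89.
disc = trace^2 - 4*det = 729 - 4*89 = 373.
sqrt(373) ≈ 19.313208.
lam_min = (27 - sqrt(373))/2 ≈ (27 - 19.313208)/2 = 3.843396 ≈ 3.8434.

3.8434


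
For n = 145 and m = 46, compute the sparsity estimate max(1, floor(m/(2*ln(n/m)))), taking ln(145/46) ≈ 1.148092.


n/m = 145/46.
ln(n/m) ≈ 1.148092.
2*ln(n/m) ≈ 2.296184.
m/(2*ln(n/m)) ≈ 46/2.296184 ≈ 20.0332.
floor = 20.
k_max = max(1, 20) = 20.

20


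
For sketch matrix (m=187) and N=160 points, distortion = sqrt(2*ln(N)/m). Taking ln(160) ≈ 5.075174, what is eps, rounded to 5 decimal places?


ln(160) ≈ 5.075174.
2*ln(N)/m ≈ 2*5.075174/187 ≈ 0.05427994.
eps = sqrt(0.05427994) ≈ 0.2329806 ≈ 0.23298.

0.23298


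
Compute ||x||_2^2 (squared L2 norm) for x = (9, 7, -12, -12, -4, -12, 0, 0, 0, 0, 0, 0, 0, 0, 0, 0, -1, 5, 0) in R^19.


Non-zero entries: [(0, 9), (1, 7), (2, -12), (3, -12), (4, -4), (5, -12), (16, -1), (17, 5)]
Squares: [81, 49, 144, 144, 16, 144, 1, 25]
||x||_2^2 = sum = 604.

604


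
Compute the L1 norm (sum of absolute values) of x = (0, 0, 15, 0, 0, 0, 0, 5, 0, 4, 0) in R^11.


Non-zero entries: [(2, 15), (7, 5), (9, 4)]
Absolute values: [15, 5, 4]
||x||_1 = sum = 24.

24


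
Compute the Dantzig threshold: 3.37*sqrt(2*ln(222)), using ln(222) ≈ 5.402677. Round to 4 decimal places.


ln(222) ≈ 5.402677.
2*ln(n) ≈ 10.805354.
sqrt(2*ln(n)) ≈ sqrt(10.805354) ≈ 3.28715.
threshold ≈ 3.37*3.28715 = 11.0776955 ≈ 11.0777.

11.0777


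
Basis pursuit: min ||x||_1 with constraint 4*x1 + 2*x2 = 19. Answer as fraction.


Axis intercepts:
  x1 = 19/4, x2 = 0: L1 = 19/4
  x1 = 0, x2 = 19/2: L1 = 19/2
x* = (19/4, 0)
||x*||_1 = 19/4.

19/4


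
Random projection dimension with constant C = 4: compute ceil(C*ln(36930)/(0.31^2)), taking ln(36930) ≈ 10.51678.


ln(36930) ≈ 10.51678.
eps^2 = 0.31^2 = 0.0961.
C*ln(N)/eps^2 ≈ 4*10.51678/0.0961 ≈ 437.7432.
m = ceil(437.7432) = 438.

438


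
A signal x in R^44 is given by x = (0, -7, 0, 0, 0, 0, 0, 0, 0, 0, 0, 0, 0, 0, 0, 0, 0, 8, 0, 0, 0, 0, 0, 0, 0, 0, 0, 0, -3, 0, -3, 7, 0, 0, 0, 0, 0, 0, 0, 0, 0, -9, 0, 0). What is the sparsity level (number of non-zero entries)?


Non-zero positions: [1, 17, 28, 30, 31, 41].
Sparsity = 6.

6


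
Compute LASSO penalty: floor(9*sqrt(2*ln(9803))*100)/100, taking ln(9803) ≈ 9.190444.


ln(9803) ≈ 9.190444.
2*ln(n) ≈ 18.380888.
sqrt(2*ln(n)) ≈ sqrt(18.380888) ≈ 4.287294.
lambda ≈ 9*4.287294 = 38.585646.
floor(lambda*100)/100 = 38.58.

38.58


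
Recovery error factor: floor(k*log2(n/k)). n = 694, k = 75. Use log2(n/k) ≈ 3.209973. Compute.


log2(n/k) = log2(694/75) ≈ 3.209973.
k*log2(n/k) ≈ 75*3.209973 = 240.747975.
floor(240.747975) = 240.

240


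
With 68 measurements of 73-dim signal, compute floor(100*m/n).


100*m/n = 100*68/73 ≈ 93.1507.
floor = 93.

93


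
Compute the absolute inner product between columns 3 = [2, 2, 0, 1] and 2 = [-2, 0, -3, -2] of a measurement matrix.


Inner product: 2*-2 + 2*0 + 0*-3 + 1*-2
Products: [-4, 0, 0, -2]
Sum = -6.
|dot| = 6.

6


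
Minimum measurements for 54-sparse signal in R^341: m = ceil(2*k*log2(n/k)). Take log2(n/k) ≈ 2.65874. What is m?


log2(n/k) = log2(341/54) ≈ 2.65874.
2*k*log2(n/k) ≈ 2*54*2.65874 = 287.14392.
m = ceil(287.14392) = 288.

288


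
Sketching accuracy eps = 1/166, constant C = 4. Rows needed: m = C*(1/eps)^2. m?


1/eps = 166.
(1/eps)^2 = 27556.
m = 4*27556 = 110224.

110224


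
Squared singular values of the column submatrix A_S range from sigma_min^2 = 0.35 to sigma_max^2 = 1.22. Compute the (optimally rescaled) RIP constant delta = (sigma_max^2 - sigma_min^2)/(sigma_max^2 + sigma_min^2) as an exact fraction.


lambda_max - lambda_min = 1.22 - 0.35 = 0.87.
lambda_max + lambda_min = 1.22 + 0.35 = 1.57.
delta = 0.87/1.57 = 87/157.

87/157


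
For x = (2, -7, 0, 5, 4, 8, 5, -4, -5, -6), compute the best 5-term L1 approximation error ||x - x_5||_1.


Sorted |x_i| descending: [8, 7, 6, 5, 5, 5, 4, 4, 2, 0]
Keep top 5: [8, 7, 6, 5, 5]
Tail entries: [5, 4, 4, 2, 0]
L1 error = sum of tail = 15.

15


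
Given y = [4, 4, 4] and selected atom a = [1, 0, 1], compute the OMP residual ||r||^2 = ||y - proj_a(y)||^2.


a^T a = 2.
a^T y = 8.
coeff = 8/2 = 4.
||r||^2 = 16.

16


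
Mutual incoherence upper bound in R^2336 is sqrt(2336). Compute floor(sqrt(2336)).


48^2 = 2304 <= 2336 < 2401 = 49^2, so 48 <= sqrt(2336) < 49.
floor(sqrt(2336)) = 48.

48


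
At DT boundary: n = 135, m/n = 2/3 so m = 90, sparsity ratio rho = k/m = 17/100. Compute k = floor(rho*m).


m = 2/3*135 = 90.
rho = 17/100.
rho*m = 17/100*90 = 15.3.
k = floor(15.3) = 15.

15


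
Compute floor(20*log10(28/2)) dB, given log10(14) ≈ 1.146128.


||x||/||e|| = 28/2 = 14.
log10(14) ≈ 1.146128.
20*log10(||x||/||e||) ≈ 20*1.146128 = 22.92256.
floor(22.92256) = 22.

22


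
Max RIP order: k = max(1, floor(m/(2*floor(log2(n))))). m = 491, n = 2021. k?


floor(log2(2021)) = 10.
2*10 = 20.
m/(2*floor(log2(n))) = 491/20 ≈ 24.55.
floor = 24.
k = max(1, 24) = 24.

24


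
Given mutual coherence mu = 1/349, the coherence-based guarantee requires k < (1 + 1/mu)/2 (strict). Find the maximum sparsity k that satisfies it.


1/mu = 349.
1 + 1/mu = 350.
(1 + 1/mu)/2 = 175 is an integer and the inequality is strict, so k_max = 175 - 1 = 174.

174


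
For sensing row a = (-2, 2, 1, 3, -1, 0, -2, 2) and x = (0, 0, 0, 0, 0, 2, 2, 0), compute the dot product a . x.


Non-zero terms: ['0*2', '-2*2']
Products: [0, -4]
y = sum = -4.

-4


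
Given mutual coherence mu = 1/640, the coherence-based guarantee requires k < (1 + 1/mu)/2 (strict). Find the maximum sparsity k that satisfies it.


1/mu = 640.
1 + 1/mu = 641.
(1 + 1/mu)/2 = 320.5 is not an integer, so k_max = floor(320.5) = 320.

320


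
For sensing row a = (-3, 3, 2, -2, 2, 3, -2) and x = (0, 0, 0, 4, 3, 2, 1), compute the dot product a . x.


Non-zero terms: ['-2*4', '2*3', '3*2', '-2*1']
Products: [-8, 6, 6, -2]
y = sum = 2.

2


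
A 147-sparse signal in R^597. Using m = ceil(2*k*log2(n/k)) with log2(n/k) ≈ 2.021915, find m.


log2(n/k) = log2(597/147) ≈ 2.021915.
2*k*log2(n/k) ≈ 2*147*2.021915 = 594.44301.
m = ceil(594.44301) = 595.

595


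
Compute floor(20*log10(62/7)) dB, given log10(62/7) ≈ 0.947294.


||x||/||e|| = 62/7.
log10(62/7) ≈ 0.947294.
20*log10(||x||/||e||) ≈ 20*0.947294 = 18.94588.
floor(18.94588) = 18.

18


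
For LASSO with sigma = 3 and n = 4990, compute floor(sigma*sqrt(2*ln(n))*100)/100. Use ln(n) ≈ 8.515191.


ln(4990) ≈ 8.515191.
2*ln(n) ≈ 17.030382.
sqrt(2*ln(n)) ≈ sqrt(17.030382) ≈ 4.126788.
lambda ≈ 3*4.126788 = 12.380364.
floor(lambda*100)/100 = 12.38.

12.38


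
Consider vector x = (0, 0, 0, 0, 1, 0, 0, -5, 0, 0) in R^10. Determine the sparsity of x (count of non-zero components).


Non-zero positions: [4, 7].
Sparsity = 2.

2


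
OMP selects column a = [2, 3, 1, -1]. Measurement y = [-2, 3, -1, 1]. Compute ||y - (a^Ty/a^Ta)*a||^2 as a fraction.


a^T a = 15.
a^T y = 3.
coeff = 3/15 = 1/5.
||r||^2 = 72/5.

72/5


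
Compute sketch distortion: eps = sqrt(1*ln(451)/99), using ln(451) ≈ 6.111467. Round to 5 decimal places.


ln(451) ≈ 6.111467.
1*ln(N)/m ≈ 1*6.111467/99 ≈ 0.06173199.
eps = sqrt(0.06173199) ≈ 0.2484592 ≈ 0.24846.

0.24846


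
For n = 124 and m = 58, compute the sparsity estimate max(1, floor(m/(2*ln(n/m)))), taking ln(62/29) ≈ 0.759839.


n/m = 124/58 = 62/29.
ln(n/m) ≈ 0.759839.
2*ln(n/m) ≈ 1.519678.
m/(2*ln(n/m)) ≈ 58/1.519678 ≈ 38.166.
floor = 38.
k_max = max(1, 38) = 38.

38


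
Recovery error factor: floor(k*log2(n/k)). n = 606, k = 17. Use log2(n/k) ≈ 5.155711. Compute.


log2(n/k) = log2(606/17) ≈ 5.155711.
k*log2(n/k) ≈ 17*5.155711 = 87.647087.
floor(87.647087) = 87.

87


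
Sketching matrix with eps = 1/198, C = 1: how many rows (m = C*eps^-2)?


1/eps = 198.
(1/eps)^2 = 39204.
m = 1*39204 = 39204.

39204


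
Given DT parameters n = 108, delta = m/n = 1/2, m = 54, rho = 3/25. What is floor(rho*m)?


m = 1/2*108 = 54.
rho = 3/25.
rho*m = 3/25*54 = 6.48.
k = floor(6.48) = 6.

6


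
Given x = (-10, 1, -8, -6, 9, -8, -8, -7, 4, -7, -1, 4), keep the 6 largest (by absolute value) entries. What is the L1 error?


Sorted |x_i| descending: [10, 9, 8, 8, 8, 7, 7, 6, 4, 4, 1, 1]
Keep top 6: [10, 9, 8, 8, 8, 7]
Tail entries: [7, 6, 4, 4, 1, 1]
L1 error = sum of tail = 23.

23


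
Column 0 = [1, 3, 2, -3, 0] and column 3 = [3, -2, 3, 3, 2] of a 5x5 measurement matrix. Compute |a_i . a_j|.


Inner product: 1*3 + 3*-2 + 2*3 + -3*3 + 0*2
Products: [3, -6, 6, -9, 0]
Sum = -6.
|dot| = 6.

6


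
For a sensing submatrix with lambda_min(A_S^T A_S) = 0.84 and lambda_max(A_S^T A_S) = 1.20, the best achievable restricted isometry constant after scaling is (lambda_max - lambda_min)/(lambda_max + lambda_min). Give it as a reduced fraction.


lambda_max - lambda_min = 1.20 - 0.84 = 0.36.
lambda_max + lambda_min = 1.20 + 0.84 = 2.04.
delta = 0.36/2.04 = 36/204 = 3/17.

3/17


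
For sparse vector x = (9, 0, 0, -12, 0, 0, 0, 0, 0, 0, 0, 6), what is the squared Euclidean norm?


Non-zero entries: [(0, 9), (3, -12), (11, 6)]
Squares: [81, 144, 36]
||x||_2^2 = sum = 261.

261


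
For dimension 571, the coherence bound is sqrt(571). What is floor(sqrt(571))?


23^2 = 529 <= 571 < 576 = 24^2, so 23 <= sqrt(571) < 24.
floor(sqrt(571)) = 23.

23


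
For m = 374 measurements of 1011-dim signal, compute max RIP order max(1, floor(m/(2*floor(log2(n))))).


floor(log2(1011)) = 9.
2*9 = 18.
m/(2*floor(log2(n))) = 374/18 ≈ 20.7778.
floor = 20.
k = max(1, 20) = 20.

20
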